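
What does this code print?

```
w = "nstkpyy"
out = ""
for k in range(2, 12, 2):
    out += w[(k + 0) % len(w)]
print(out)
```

tpysk

k=2: add w[2]='t' → 't'
k=4: add w[4]='p' → 'tp'
k=6: add w[6]='y' → 'tpy'
k=8: add w[1]='s' → 'tpys'
k=10: add w[3]='k' → 'tpysk'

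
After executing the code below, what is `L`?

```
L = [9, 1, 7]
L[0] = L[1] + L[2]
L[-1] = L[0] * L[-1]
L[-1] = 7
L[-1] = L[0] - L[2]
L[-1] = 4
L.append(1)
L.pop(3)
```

L[0] = L[1]+L[2] = 1+7 = 8 → [8, 1, 7]
L[-1] = L[0]*L[-1] = 8*7 = 56 → [8, 1, 56]
L[-1] = 7 → [8, 1, 7]
L[-1] = L[0]-L[2] = 8-7 = 1 → [8, 1, 1]
L[-1] = 4 → [8, 1, 4]
append 1 → [8, 1, 4, 1]
pop(3) removes 1 → [8, 1, 4]

[8, 1, 4]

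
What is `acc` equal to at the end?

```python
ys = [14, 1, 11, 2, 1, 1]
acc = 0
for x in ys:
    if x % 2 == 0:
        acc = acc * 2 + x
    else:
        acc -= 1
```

x=14: even, acc = 0*2+14 = 14
x=1: not even, acc = 14-1 = 13
x=11: not even, acc = 13-1 = 12
x=2: even, acc = 12*2+2 = 26
x=1: not even, acc = 26-1 = 25
x=1: not even, acc = 25-1 = 24

24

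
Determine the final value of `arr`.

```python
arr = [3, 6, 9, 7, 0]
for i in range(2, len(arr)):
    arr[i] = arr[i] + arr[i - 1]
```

[3, 6, 15, 22, 22]

i=2: arr[2] = 9+6 = 15 → [3, 6, 15, 7, 0]
i=3: arr[3] = 7+15 = 22 → [3, 6, 15, 22, 0]
i=4: arr[4] = 0+22 = 22 → [3, 6, 15, 22, 22]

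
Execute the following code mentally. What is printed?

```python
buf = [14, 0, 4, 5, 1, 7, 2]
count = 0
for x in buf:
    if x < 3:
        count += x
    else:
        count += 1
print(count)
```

x=14: not <3, count = 0+1 = 1
x=0: <3, count = 1+0 = 1
x=4: not <3, count = 1+1 = 2
x=5: not <3, count = 2+1 = 3
x=1: <3, count = 3+1 = 4
x=7: not <3, count = 4+1 = 5
x=2: <3, count = 5+2 = 7

7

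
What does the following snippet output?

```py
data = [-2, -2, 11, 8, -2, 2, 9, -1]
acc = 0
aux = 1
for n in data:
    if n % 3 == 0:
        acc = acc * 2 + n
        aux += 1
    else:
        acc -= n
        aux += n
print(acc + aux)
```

-4

n=-2: not %3==0, acc = 0-(-2) = 2; aux=-1
n=-2: not %3==0, acc = 2-(-2) = 4; aux=-3
n=11: not %3==0, acc = 4-11 = -7; aux=8
n=8: not %3==0, acc = (-7)-8 = -15; aux=16
n=-2: not %3==0, acc = (-15)-(-2) = -13; aux=14
n=2: not %3==0, acc = (-13)-2 = -15; aux=16
n=9: %3==0, acc = (-15)*2+9 = -21; aux=17
n=-1: not %3==0, acc = (-21)-(-1) = -20; aux=16
acc+aux = (-20)+16 = -4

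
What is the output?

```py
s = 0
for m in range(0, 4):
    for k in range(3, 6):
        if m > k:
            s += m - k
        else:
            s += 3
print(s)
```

36

m=0,k=3: not 0>3, s = 0+3 = 3
m=0,k=4: not 0>4, s = 3+3 = 6
m=0,k=5: not 0>5, s = 6+3 = 9
m=1,k=3: not 1>3, s = 9+3 = 12
m=1,k=4: not 1>4, s = 12+3 = 15
m=1,k=5: not 1>5, s = 15+3 = 18
m=2,k=3: not 2>3, s = 18+3 = 21
m=2,k=4: not 2>4, s = 21+3 = 24
m=2,k=5: not 2>5, s = 24+3 = 27
m=3,k=3: not 3>3, s = 27+3 = 30
m=3,k=4: not 3>4, s = 30+3 = 33
m=3,k=5: not 3>5, s = 33+3 = 36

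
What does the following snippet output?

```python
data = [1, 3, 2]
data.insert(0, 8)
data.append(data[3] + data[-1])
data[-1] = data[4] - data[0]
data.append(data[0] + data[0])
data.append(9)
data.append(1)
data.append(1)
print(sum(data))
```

insert 8 at 0 → [8, 1, 3, 2]
append data[3]+data[-1] = 2+2 = 4 → [8, 1, 3, 2, 4]
data[-1] = data[4]-data[0] = 4-8 = -4 → [8, 1, 3, 2, -4]
append data[0]+data[0] = 8+8 = 16 → [8, 1, 3, 2, -4, 16]
append 9 → [8, 1, 3, 2, -4, 16, 9]
append 1 → [8, 1, 3, 2, -4, 16, 9, 1]
append 1 → [8, 1, 3, 2, -4, 16, 9, 1, 1]
sum = 37

37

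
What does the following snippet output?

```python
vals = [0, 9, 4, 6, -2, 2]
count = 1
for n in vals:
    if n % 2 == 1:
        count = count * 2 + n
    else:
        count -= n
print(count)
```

n=0: not odd, count = 1-0 = 1
n=9: odd, count = 1*2+9 = 11
n=4: not odd, count = 11-4 = 7
n=6: not odd, count = 7-6 = 1
n=-2: not odd, count = 1-(-2) = 3
n=2: not odd, count = 3-2 = 1

1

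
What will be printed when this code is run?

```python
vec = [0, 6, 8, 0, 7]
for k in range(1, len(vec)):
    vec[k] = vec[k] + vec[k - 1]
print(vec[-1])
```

k=1: vec[1] = 6+0 = 6 → [0, 6, 8, 0, 7]
k=2: vec[2] = 8+6 = 14 → [0, 6, 14, 0, 7]
k=3: vec[3] = 0+14 = 14 → [0, 6, 14, 14, 7]
k=4: vec[4] = 7+14 = 21 → [0, 6, 14, 14, 21]

21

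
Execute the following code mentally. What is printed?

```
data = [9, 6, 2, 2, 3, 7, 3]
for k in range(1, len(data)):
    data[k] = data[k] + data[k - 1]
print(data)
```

k=1: data[1] = 6+9 = 15 → [9, 15, 2, 2, 3, 7, 3]
k=2: data[2] = 2+15 = 17 → [9, 15, 17, 2, 3, 7, 3]
k=3: data[3] = 2+17 = 19 → [9, 15, 17, 19, 3, 7, 3]
k=4: data[4] = 3+19 = 22 → [9, 15, 17, 19, 22, 7, 3]
k=5: data[5] = 7+22 = 29 → [9, 15, 17, 19, 22, 29, 3]
k=6: data[6] = 3+29 = 32 → [9, 15, 17, 19, 22, 29, 32]

[9, 15, 17, 19, 22, 29, 32]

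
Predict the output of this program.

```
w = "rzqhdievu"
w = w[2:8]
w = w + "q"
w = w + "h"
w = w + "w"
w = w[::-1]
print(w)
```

slice [2:8] → 'qhdiev'
+ 'q' → 'qhdievq'
+ 'h' → 'qhdievqh'
+ 'w' → 'qhdievqhw'
reverse → 'whqveidhq'

whqveidhq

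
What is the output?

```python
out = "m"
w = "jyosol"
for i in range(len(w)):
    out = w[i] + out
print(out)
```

losoyjm

i=0: prepend 'j' → 'jm'
i=1: prepend 'y' → 'yjm'
i=2: prepend 'o' → 'oyjm'
i=3: prepend 's' → 'soyjm'
i=4: prepend 'o' → 'osoyjm'
i=5: prepend 'l' → 'losoyjm'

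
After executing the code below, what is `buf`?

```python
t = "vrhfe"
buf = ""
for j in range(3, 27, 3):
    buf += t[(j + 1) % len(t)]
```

'ehvfrehv'

j=3: add t[4]='e' → 'e'
j=6: add t[2]='h' → 'eh'
j=9: add t[0]='v' → 'ehv'
j=12: add t[3]='f' → 'ehvf'
j=15: add t[1]='r' → 'ehvfr'
j=18: add t[4]='e' → 'ehvfre'
j=21: add t[2]='h' → 'ehvfreh'
j=24: add t[0]='v' → 'ehvfrehv'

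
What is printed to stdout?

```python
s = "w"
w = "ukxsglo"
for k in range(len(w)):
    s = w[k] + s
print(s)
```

k=0: prepend 'u' → 'uw'
k=1: prepend 'k' → 'kuw'
k=2: prepend 'x' → 'xkuw'
k=3: prepend 's' → 'sxkuw'
k=4: prepend 'g' → 'gsxkuw'
k=5: prepend 'l' → 'lgsxkuw'
k=6: prepend 'o' → 'olgsxkuw'

olgsxkuw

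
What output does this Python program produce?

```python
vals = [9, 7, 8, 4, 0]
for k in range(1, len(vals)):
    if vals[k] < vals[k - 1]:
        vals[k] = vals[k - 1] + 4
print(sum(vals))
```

85

k=1: 7<9, vals[1] = 9+4 = 13 → [9, 13, 8, 4, 0]
k=2: 8<13, vals[2] = 13+4 = 17 → [9, 13, 17, 4, 0]
k=3: 4<17, vals[3] = 17+4 = 21 → [9, 13, 17, 21, 0]
k=4: 0<21, vals[4] = 21+4 = 25 → [9, 13, 17, 21, 25]
sum = 85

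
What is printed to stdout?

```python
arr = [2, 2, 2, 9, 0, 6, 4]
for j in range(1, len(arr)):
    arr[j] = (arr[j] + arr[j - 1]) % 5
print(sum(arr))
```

8

j=1: arr[1] = (2+2)%5 = 4 → [2, 4, 2, 9, 0, 6, 4]
j=2: arr[2] = (2+4)%5 = 1 → [2, 4, 1, 9, 0, 6, 4]
j=3: arr[3] = (9+1)%5 = 0 → [2, 4, 1, 0, 0, 6, 4]
j=4: arr[4] = (0+0)%5 = 0 → [2, 4, 1, 0, 0, 6, 4]
j=5: arr[5] = (6+0)%5 = 1 → [2, 4, 1, 0, 0, 1, 4]
j=6: arr[6] = (4+1)%5 = 0 → [2, 4, 1, 0, 0, 1, 0]
sum = 8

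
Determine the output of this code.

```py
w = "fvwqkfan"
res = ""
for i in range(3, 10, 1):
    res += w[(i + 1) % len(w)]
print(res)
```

i=3: add w[4]='k' → 'k'
i=4: add w[5]='f' → 'kf'
i=5: add w[6]='a' → 'kfa'
i=6: add w[7]='n' → 'kfan'
i=7: add w[0]='f' → 'kfanf'
i=8: add w[1]='v' → 'kfanfv'
i=9: add w[2]='w' → 'kfanfvw'

kfanfvw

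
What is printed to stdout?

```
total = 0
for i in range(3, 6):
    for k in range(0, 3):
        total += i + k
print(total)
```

45

i=3,k=0: total = 0+3 = 3
i=3,k=1: total = 3+4 = 7
i=3,k=2: total = 7+5 = 12
i=4,k=0: total = 12+4 = 16
i=4,k=1: total = 16+5 = 21
i=4,k=2: total = 21+6 = 27
i=5,k=0: total = 27+5 = 32
i=5,k=1: total = 32+6 = 38
i=5,k=2: total = 38+7 = 45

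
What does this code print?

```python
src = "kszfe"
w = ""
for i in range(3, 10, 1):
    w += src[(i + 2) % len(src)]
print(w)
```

i=3: add src[0]='k' → 'k'
i=4: add src[1]='s' → 'ks'
i=5: add src[2]='z' → 'ksz'
i=6: add src[3]='f' → 'kszf'
i=7: add src[4]='e' → 'kszfe'
i=8: add src[0]='k' → 'kszfek'
i=9: add src[1]='s' → 'kszfeks'

kszfeks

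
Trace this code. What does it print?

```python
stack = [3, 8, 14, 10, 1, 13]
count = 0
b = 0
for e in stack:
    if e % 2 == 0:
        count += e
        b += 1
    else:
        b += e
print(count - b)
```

12

e=3: not even; b=3
e=8: even, count = 0+8 = 8; b=4
e=14: even, count = 8+14 = 22; b=5
e=10: even, count = 22+10 = 32; b=6
e=1: not even; b=7
e=13: not even; b=20
count-b = 32-20 = 12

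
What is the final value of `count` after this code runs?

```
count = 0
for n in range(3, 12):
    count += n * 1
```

n=3: count = 0+3*1 = 3
n=4: count = 3+4*1 = 7
n=5: count = 7+5*1 = 12
n=6: count = 12+6*1 = 18
n=7: count = 18+7*1 = 25
n=8: count = 25+8*1 = 33
n=9: count = 33+9*1 = 42
n=10: count = 42+10*1 = 52
n=11: count = 52+11*1 = 63

63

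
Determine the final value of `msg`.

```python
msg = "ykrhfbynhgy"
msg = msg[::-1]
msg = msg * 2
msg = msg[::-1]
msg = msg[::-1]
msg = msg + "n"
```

reverse → 'yghnybfhrky'
repeat ×2 → 'yghnybfhrkyyghnybfhrky'
reverse → 'ykrhfbynhgyykrhfbynhgy'
reverse → 'yghnybfhrkyyghnybfhrky'
+ 'n' → 'yghnybfhrkyyghnybfhrkyn'

'yghnybfhrkyyghnybfhrkyn'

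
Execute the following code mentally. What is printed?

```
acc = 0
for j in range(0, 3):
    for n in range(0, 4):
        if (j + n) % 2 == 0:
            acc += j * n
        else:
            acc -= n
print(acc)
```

-2

j=0,n=0: even sum, acc = 0+0 = 0
j=0,n=1: odd sum, acc = 0-1 = -1
j=0,n=2: even sum, acc = (-1)+0 = -1
j=0,n=3: odd sum, acc = (-1)-3 = -4
j=1,n=0: odd sum, acc = (-4)-0 = -4
j=1,n=1: even sum, acc = (-4)+1 = -3
j=1,n=2: odd sum, acc = (-3)-2 = -5
j=1,n=3: even sum, acc = (-5)+3 = -2
j=2,n=0: even sum, acc = (-2)+0 = -2
j=2,n=1: odd sum, acc = (-2)-1 = -3
j=2,n=2: even sum, acc = (-3)+4 = 1
j=2,n=3: odd sum, acc = 1-3 = -2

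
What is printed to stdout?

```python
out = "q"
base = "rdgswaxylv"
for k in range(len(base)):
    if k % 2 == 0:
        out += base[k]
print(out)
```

k=0: add 'r' → 'qr'
k=1: skip
k=2: add 'g' → 'qrg'
k=3: skip
k=4: add 'w' → 'qrgw'
k=5: skip
k=6: add 'x' → 'qrgwx'
k=7: skip
k=8: add 'l' → 'qrgwxl'
k=9: skip

qrgwxl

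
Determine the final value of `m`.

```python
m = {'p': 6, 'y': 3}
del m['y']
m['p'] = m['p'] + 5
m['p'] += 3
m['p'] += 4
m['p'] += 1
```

{'p': 19}

del 'y' → {'p': 6}
m['p'] = m['p']+5 = 11 → {'p': 11}
m['p'] = 11+3 = 14 → {'p': 14}
m['p'] = 14+4 = 18 → {'p': 18}
m['p'] = 18+1 = 19 → {'p': 19}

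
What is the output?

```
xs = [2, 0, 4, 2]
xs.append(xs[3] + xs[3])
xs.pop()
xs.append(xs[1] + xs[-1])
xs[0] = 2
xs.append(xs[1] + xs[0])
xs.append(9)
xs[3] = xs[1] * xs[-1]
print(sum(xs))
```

append xs[3]+xs[3] = 2+2 = 4 → [2, 0, 4, 2, 4]
pop() removes 4 → [2, 0, 4, 2]
append xs[1]+xs[-1] = 0+2 = 2 → [2, 0, 4, 2, 2]
xs[0] = 2 → [2, 0, 4, 2, 2]
append xs[1]+xs[0] = 0+2 = 2 → [2, 0, 4, 2, 2, 2]
append 9 → [2, 0, 4, 2, 2, 2, 9]
xs[3] = xs[1]*xs[-1] = 0*9 = 0 → [2, 0, 4, 0, 2, 2, 9]
sum = 19

19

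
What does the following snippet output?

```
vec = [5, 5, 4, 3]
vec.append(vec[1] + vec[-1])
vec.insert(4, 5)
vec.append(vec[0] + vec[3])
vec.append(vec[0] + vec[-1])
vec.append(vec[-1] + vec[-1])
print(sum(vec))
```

77

append vec[1]+vec[-1] = 5+3 = 8 → [5, 5, 4, 3, 8]
insert 5 at 4 → [5, 5, 4, 3, 5, 8]
append vec[0]+vec[3] = 5+3 = 8 → [5, 5, 4, 3, 5, 8, 8]
append vec[0]+vec[-1] = 5+8 = 13 → [5, 5, 4, 3, 5, 8, 8, 13]
append vec[-1]+vec[-1] = 13+13 = 26 → [5, 5, 4, 3, 5, 8, 8, 13, 26]
sum = 77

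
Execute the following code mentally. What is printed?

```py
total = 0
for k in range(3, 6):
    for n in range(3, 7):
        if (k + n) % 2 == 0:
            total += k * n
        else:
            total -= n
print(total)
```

76

k=3,n=3: even sum, total = 0+9 = 9
k=3,n=4: odd sum, total = 9-4 = 5
k=3,n=5: even sum, total = 5+15 = 20
k=3,n=6: odd sum, total = 20-6 = 14
k=4,n=3: odd sum, total = 14-3 = 11
k=4,n=4: even sum, total = 11+16 = 27
k=4,n=5: odd sum, total = 27-5 = 22
k=4,n=6: even sum, total = 22+24 = 46
k=5,n=3: even sum, total = 46+15 = 61
k=5,n=4: odd sum, total = 61-4 = 57
k=5,n=5: even sum, total = 57+25 = 82
k=5,n=6: odd sum, total = 82-6 = 76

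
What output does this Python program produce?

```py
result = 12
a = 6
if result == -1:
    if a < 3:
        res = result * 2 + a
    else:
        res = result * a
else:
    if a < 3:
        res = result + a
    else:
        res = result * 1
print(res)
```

result=12, a=6
result == -1 is False; a < 3 is False
→ res = result * 1 = 12

12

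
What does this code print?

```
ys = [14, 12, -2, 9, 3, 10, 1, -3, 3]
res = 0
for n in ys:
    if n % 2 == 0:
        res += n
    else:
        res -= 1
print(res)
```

n=14: even, res = 0+14 = 14
n=12: even, res = 14+12 = 26
n=-2: even, res = 26+(-2) = 24
n=9: not even, res = 24-1 = 23
n=3: not even, res = 23-1 = 22
n=10: even, res = 22+10 = 32
n=1: not even, res = 32-1 = 31
n=-3: not even, res = 31-1 = 30
n=3: not even, res = 30-1 = 29

29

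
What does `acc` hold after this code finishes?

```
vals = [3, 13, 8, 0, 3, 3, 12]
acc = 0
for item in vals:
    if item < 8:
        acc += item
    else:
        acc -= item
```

-24

item=3: <8, acc = 0+3 = 3
item=13: not <8, acc = 3-13 = -10
item=8: not <8, acc = (-10)-8 = -18
item=0: <8, acc = (-18)+0 = -18
item=3: <8, acc = (-18)+3 = -15
item=3: <8, acc = (-15)+3 = -12
item=12: not <8, acc = (-12)-12 = -24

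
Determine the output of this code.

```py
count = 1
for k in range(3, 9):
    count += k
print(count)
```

34

k=3: count = 1+3 = 4
k=4: count = 4+4 = 8
k=5: count = 8+5 = 13
k=6: count = 13+6 = 19
k=7: count = 19+7 = 26
k=8: count = 26+8 = 34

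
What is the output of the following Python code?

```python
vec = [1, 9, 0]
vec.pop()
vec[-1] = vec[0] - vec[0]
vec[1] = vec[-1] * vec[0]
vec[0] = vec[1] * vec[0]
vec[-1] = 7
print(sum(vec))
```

7

pop() removes 0 → [1, 9]
vec[-1] = vec[0]-vec[0] = 1-1 = 0 → [1, 0]
vec[1] = vec[-1]*vec[0] = 0*1 = 0 → [1, 0]
vec[0] = vec[1]*vec[0] = 0*1 = 0 → [0, 0]
vec[-1] = 7 → [0, 7]
sum = 7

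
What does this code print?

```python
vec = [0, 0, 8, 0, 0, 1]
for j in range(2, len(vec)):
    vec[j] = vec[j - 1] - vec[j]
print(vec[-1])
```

j=2: vec[2] = 0-8 = -8 → [0, 0, -8, 0, 0, 1]
j=3: vec[3] = (-8)-0 = -8 → [0, 0, -8, -8, 0, 1]
j=4: vec[4] = (-8)-0 = -8 → [0, 0, -8, -8, -8, 1]
j=5: vec[5] = (-8)-1 = -9 → [0, 0, -8, -8, -8, -9]

-9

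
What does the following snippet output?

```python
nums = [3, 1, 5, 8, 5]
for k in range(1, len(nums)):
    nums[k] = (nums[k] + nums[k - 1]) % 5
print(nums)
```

k=1: nums[1] = (1+3)%5 = 4 → [3, 4, 5, 8, 5]
k=2: nums[2] = (5+4)%5 = 4 → [3, 4, 4, 8, 5]
k=3: nums[3] = (8+4)%5 = 2 → [3, 4, 4, 2, 5]
k=4: nums[4] = (5+2)%5 = 2 → [3, 4, 4, 2, 2]

[3, 4, 4, 2, 2]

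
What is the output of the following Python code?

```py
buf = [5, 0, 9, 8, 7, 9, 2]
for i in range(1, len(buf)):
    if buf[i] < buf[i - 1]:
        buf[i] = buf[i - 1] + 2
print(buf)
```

[5, 7, 9, 11, 13, 15, 17]

i=1: 0<5, buf[1] = 5+2 = 7 → [5, 7, 9, 8, 7, 9, 2]
i=2: 9>=7, unchanged → [5, 7, 9, 8, 7, 9, 2]
i=3: 8<9, buf[3] = 9+2 = 11 → [5, 7, 9, 11, 7, 9, 2]
i=4: 7<11, buf[4] = 11+2 = 13 → [5, 7, 9, 11, 13, 9, 2]
i=5: 9<13, buf[5] = 13+2 = 15 → [5, 7, 9, 11, 13, 15, 2]
i=6: 2<15, buf[6] = 15+2 = 17 → [5, 7, 9, 11, 13, 15, 17]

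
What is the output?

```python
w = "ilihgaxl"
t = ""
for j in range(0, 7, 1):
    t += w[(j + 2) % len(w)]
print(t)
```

j=0: add w[2]='i' → 'i'
j=1: add w[3]='h' → 'ih'
j=2: add w[4]='g' → 'ihg'
j=3: add w[5]='a' → 'ihga'
j=4: add w[6]='x' → 'ihgax'
j=5: add w[7]='l' → 'ihgaxl'
j=6: add w[0]='i' → 'ihgaxli'

ihgaxli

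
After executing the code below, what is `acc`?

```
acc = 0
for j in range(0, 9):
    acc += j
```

j=0: acc = 0+0 = 0
j=1: acc = 0+1 = 1
j=2: acc = 1+2 = 3
j=3: acc = 3+3 = 6
j=4: acc = 6+4 = 10
j=5: acc = 10+5 = 15
j=6: acc = 15+6 = 21
j=7: acc = 21+7 = 28
j=8: acc = 28+8 = 36

36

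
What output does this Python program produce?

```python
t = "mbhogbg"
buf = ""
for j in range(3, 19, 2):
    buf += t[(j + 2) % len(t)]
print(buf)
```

j=3: add t[5]='b' → 'b'
j=5: add t[0]='m' → 'bm'
j=7: add t[2]='h' → 'bmh'
j=9: add t[4]='g' → 'bmhg'
j=11: add t[6]='g' → 'bmhgg'
j=13: add t[1]='b' → 'bmhggb'
j=15: add t[3]='o' → 'bmhggbo'
j=17: add t[5]='b' → 'bmhggbob'

bmhggbob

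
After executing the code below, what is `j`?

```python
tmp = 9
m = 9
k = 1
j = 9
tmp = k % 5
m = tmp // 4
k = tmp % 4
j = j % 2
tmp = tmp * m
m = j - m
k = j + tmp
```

1

tmp = 1%5 = 1
m = 1//4 = 0
k = 1%4 = 1
j = 9%2 = 1
tmp = 1*0 = 0
m = 1-0 = 1
k = 1+0 = 1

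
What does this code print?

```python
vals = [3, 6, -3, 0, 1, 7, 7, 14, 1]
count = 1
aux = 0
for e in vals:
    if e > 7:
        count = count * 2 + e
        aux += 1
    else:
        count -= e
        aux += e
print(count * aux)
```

-621

e=3: not >7, count = 1-3 = -2; aux=3
e=6: not >7, count = (-2)-6 = -8; aux=9
e=-3: not >7, count = (-8)-(-3) = -5; aux=6
e=0: not >7, count = (-5)-0 = -5; aux=6
e=1: not >7, count = (-5)-1 = -6; aux=7
e=7: not >7, count = (-6)-7 = -13; aux=14
e=7: not >7, count = (-13)-7 = -20; aux=21
e=14: >7, count = (-20)*2+14 = -26; aux=22
e=1: not >7, count = (-26)-1 = -27; aux=23
count*aux = (-27)*23 = -621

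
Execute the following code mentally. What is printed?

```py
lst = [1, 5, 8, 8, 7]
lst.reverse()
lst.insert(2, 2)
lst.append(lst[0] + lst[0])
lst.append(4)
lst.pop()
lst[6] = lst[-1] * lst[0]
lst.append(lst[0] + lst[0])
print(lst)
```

[7, 8, 2, 8, 5, 1, 98, 14]

reverse → [7, 8, 8, 5, 1]
insert 2 at 2 → [7, 8, 2, 8, 5, 1]
append lst[0]+lst[0] = 7+7 = 14 → [7, 8, 2, 8, 5, 1, 14]
append 4 → [7, 8, 2, 8, 5, 1, 14, 4]
pop() removes 4 → [7, 8, 2, 8, 5, 1, 14]
lst[6] = lst[-1]*lst[0] = 14*7 = 98 → [7, 8, 2, 8, 5, 1, 98]
append lst[0]+lst[0] = 7+7 = 14 → [7, 8, 2, 8, 5, 1, 98, 14]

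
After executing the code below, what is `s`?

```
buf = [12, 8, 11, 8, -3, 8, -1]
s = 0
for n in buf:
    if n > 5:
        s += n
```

47

n=12: >5, s = 0+12 = 12
n=8: >5, s = 12+8 = 20
n=11: >5, s = 20+11 = 31
n=8: >5, s = 31+8 = 39
n=-3: not >5
n=8: >5, s = 39+8 = 47
n=-1: not >5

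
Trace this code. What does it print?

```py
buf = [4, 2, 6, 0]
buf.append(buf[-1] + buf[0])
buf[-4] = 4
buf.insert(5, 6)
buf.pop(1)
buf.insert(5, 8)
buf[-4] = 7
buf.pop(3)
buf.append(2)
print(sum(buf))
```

33

append buf[-1]+buf[0] = 0+4 = 4 → [4, 2, 6, 0, 4]
buf[-4] = 4 → [4, 4, 6, 0, 4]
insert 6 at 5 → [4, 4, 6, 0, 4, 6]
pop(1) removes 4 → [4, 6, 0, 4, 6]
insert 8 at 5 → [4, 6, 0, 4, 6, 8]
buf[-4] = 7 → [4, 6, 7, 4, 6, 8]
pop(3) removes 4 → [4, 6, 7, 6, 8]
append 2 → [4, 6, 7, 6, 8, 2]
sum = 33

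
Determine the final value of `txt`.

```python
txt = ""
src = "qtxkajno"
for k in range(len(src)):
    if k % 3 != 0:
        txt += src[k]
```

k=0: skip
k=1: add 't' → 't'
k=2: add 'x' → 'tx'
k=3: skip
k=4: add 'a' → 'txa'
k=5: add 'j' → 'txaj'
k=6: skip
k=7: add 'o' → 'txajo'

'txajo'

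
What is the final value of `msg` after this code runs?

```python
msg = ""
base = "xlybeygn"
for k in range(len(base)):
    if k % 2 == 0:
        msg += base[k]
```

'xyeg'

k=0: add 'x' → 'x'
k=1: skip
k=2: add 'y' → 'xy'
k=3: skip
k=4: add 'e' → 'xye'
k=5: skip
k=6: add 'g' → 'xyeg'
k=7: skip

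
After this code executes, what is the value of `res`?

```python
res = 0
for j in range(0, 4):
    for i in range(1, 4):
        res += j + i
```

42

j=0,i=1: res = 0+1 = 1
j=0,i=2: res = 1+2 = 3
j=0,i=3: res = 3+3 = 6
j=1,i=1: res = 6+2 = 8
j=1,i=2: res = 8+3 = 11
j=1,i=3: res = 11+4 = 15
j=2,i=1: res = 15+3 = 18
j=2,i=2: res = 18+4 = 22
j=2,i=3: res = 22+5 = 27
j=3,i=1: res = 27+4 = 31
j=3,i=2: res = 31+5 = 36
j=3,i=3: res = 36+6 = 42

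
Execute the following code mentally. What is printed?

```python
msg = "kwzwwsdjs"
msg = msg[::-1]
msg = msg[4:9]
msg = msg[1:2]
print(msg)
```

w

reverse → 'sjdswwzwk'
slice [4:9] → 'wwzwk'
slice [1:2] → 'w'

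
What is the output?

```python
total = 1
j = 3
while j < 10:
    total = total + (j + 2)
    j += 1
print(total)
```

57

j=3: total = 1+5 = 6
j=4: total = 6+6 = 12
j=5: total = 12+7 = 19
j=6: total = 19+8 = 27
j=7: total = 27+9 = 36
j=8: total = 36+10 = 46
j=9: total = 46+11 = 57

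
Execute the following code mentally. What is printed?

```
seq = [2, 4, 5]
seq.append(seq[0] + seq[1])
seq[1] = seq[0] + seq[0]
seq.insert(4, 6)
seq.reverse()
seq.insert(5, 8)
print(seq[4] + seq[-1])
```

append seq[0]+seq[1] = 2+4 = 6 → [2, 4, 5, 6]
seq[1] = seq[0]+seq[0] = 2+2 = 4 → [2, 4, 5, 6]
insert 6 at 4 → [2, 4, 5, 6, 6]
reverse → [6, 6, 5, 4, 2]
insert 8 at 5 → [6, 6, 5, 4, 2, 8]
seq[4]+seq[-1] = 2+8 = 10

10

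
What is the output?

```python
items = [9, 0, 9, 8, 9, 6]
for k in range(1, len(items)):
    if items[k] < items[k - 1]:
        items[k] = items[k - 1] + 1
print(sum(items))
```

k=1: 0<9, items[1] = 9+1 = 10 → [9, 10, 9, 8, 9, 6]
k=2: 9<10, items[2] = 10+1 = 11 → [9, 10, 11, 8, 9, 6]
k=3: 8<11, items[3] = 11+1 = 12 → [9, 10, 11, 12, 9, 6]
k=4: 9<12, items[4] = 12+1 = 13 → [9, 10, 11, 12, 13, 6]
k=5: 6<13, items[5] = 13+1 = 14 → [9, 10, 11, 12, 13, 14]
sum = 69

69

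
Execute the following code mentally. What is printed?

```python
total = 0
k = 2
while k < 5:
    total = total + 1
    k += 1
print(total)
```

3

k=2: total = 0+1 = 1
k=3: total = 1+1 = 2
k=4: total = 2+1 = 3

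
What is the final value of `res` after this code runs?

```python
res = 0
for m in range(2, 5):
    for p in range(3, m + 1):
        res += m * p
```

m=3,p=3: res = 0+9 = 9
m=4,p=3: res = 9+12 = 21
m=4,p=4: res = 21+16 = 37

37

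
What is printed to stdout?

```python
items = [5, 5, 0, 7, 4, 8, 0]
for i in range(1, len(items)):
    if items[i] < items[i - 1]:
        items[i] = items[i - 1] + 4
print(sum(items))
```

i=1: 5>=5, unchanged → [5, 5, 0, 7, 4, 8, 0]
i=2: 0<5, items[2] = 5+4 = 9 → [5, 5, 9, 7, 4, 8, 0]
i=3: 7<9, items[3] = 9+4 = 13 → [5, 5, 9, 13, 4, 8, 0]
i=4: 4<13, items[4] = 13+4 = 17 → [5, 5, 9, 13, 17, 8, 0]
i=5: 8<17, items[5] = 17+4 = 21 → [5, 5, 9, 13, 17, 21, 0]
i=6: 0<21, items[6] = 21+4 = 25 → [5, 5, 9, 13, 17, 21, 25]
sum = 95

95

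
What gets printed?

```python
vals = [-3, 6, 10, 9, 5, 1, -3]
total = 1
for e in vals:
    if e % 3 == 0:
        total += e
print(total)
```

e=-3: %3==0, total = 1+(-3) = -2
e=6: %3==0, total = (-2)+6 = 4
e=10: not %3==0
e=9: %3==0, total = 4+9 = 13
e=5: not %3==0
e=1: not %3==0
e=-3: %3==0, total = 13+(-3) = 10

10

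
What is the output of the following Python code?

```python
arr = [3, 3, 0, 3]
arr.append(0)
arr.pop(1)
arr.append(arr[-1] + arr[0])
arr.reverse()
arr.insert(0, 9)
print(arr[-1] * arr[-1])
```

9

append 0 → [3, 3, 0, 3, 0]
pop(1) removes 3 → [3, 0, 3, 0]
append arr[-1]+arr[0] = 0+3 = 3 → [3, 0, 3, 0, 3]
reverse → [3, 0, 3, 0, 3]
insert 9 at 0 → [9, 3, 0, 3, 0, 3]
arr[-1]*arr[-1] = 3*3 = 9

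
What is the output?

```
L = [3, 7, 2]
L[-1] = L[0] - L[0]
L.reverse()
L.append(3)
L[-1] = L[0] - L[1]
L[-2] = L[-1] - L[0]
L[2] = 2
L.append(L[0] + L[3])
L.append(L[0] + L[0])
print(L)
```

L[-1] = L[0]-L[0] = 3-3 = 0 → [3, 7, 0]
reverse → [0, 7, 3]
append 3 → [0, 7, 3, 3]
L[-1] = L[0]-L[1] = 0-7 = -7 → [0, 7, 3, -7]
L[-2] = L[-1]-L[0] = (-7)-0 = -7 → [0, 7, -7, -7]
L[2] = 2 → [0, 7, 2, -7]
append L[0]+L[3] = 0+(-7) = -7 → [0, 7, 2, -7, -7]
append L[0]+L[0] = 0+0 = 0 → [0, 7, 2, -7, -7, 0]

[0, 7, 2, -7, -7, 0]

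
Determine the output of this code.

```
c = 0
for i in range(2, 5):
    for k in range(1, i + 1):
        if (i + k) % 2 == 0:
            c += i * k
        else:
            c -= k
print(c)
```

33

i=2,k=1: odd sum, c = 0-1 = -1
i=2,k=2: even sum, c = (-1)+4 = 3
i=3,k=1: even sum, c = 3+3 = 6
i=3,k=2: odd sum, c = 6-2 = 4
i=3,k=3: even sum, c = 4+9 = 13
i=4,k=1: odd sum, c = 13-1 = 12
i=4,k=2: even sum, c = 12+8 = 20
i=4,k=3: odd sum, c = 20-3 = 17
i=4,k=4: even sum, c = 17+16 = 33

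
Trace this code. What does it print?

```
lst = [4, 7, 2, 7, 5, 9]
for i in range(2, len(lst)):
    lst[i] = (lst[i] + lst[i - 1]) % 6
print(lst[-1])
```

0

i=2: lst[2] = (2+7)%6 = 3 → [4, 7, 3, 7, 5, 9]
i=3: lst[3] = (7+3)%6 = 4 → [4, 7, 3, 4, 5, 9]
i=4: lst[4] = (5+4)%6 = 3 → [4, 7, 3, 4, 3, 9]
i=5: lst[5] = (9+3)%6 = 0 → [4, 7, 3, 4, 3, 0]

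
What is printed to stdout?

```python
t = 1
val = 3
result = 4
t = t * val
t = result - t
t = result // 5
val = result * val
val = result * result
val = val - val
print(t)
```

t = 1*3 = 3
t = 4-3 = 1
t = 4//5 = 0
val = 4*3 = 12
val = 4*4 = 16
val = 16-16 = 0

0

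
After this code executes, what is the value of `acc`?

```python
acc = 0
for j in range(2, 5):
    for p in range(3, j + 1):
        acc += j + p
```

21

j=3,p=3: acc = 0+6 = 6
j=4,p=3: acc = 6+7 = 13
j=4,p=4: acc = 13+8 = 21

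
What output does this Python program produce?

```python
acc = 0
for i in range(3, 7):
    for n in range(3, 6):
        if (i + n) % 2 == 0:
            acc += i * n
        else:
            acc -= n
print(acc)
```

80

i=3,n=3: even sum, acc = 0+9 = 9
i=3,n=4: odd sum, acc = 9-4 = 5
i=3,n=5: even sum, acc = 5+15 = 20
i=4,n=3: odd sum, acc = 20-3 = 17
i=4,n=4: even sum, acc = 17+16 = 33
i=4,n=5: odd sum, acc = 33-5 = 28
i=5,n=3: even sum, acc = 28+15 = 43
i=5,n=4: odd sum, acc = 43-4 = 39
i=5,n=5: even sum, acc = 39+25 = 64
i=6,n=3: odd sum, acc = 64-3 = 61
i=6,n=4: even sum, acc = 61+24 = 85
i=6,n=5: odd sum, acc = 85-5 = 80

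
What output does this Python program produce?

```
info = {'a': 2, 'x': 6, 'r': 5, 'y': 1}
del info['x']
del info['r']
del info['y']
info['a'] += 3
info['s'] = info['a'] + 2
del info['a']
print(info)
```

del 'x' → {'a': 2, 'r': 5, 'y': 1}
del 'r' → {'a': 2, 'y': 1}
del 'y' → {'a': 2}
info['a'] = 2+3 = 5 → {'a': 5}
info['s'] = info['a']+2 = 7 → {'a': 5, 's': 7}
del 'a' → {'s': 7}

{'s': 7}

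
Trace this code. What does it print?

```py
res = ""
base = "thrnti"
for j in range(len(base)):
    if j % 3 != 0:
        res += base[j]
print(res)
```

hrti

j=0: skip
j=1: add 'h' → 'h'
j=2: add 'r' → 'hr'
j=3: skip
j=4: add 't' → 'hrt'
j=5: add 'i' → 'hrti'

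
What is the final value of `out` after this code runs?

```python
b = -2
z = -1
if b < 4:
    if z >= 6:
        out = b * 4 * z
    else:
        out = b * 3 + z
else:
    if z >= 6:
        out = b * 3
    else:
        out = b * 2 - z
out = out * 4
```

b=-2, z=-1
b < 4 is True; z >= 6 is False
→ out = b * 3 + z = -7
out = (-7)*4 = -28

-28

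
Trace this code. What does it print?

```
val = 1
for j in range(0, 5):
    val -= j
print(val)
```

-9

j=0: val = 1-0 = 1
j=1: val = 1-1 = 0
j=2: val = 0-2 = -2
j=3: val = (-2)-3 = -5
j=4: val = (-5)-4 = -9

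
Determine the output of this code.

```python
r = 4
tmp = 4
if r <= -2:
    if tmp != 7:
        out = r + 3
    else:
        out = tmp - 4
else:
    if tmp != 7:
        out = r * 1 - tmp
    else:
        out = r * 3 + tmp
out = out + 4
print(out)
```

4

r=4, tmp=4
r <= -2 is False; tmp != 7 is True
→ out = r * 1 - tmp = 0
out = 0+4 = 4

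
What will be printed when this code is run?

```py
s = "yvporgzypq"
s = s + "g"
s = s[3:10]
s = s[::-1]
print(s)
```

+ 'g' → 'yvporgzypqg'
slice [3:10] → 'orgzypq'
reverse → 'qpyzgro'

qpyzgro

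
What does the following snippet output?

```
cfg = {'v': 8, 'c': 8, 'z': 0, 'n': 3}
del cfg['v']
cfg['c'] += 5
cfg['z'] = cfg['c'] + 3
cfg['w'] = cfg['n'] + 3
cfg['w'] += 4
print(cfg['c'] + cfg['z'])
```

29

del 'v' → {'c': 8, 'z': 0, 'n': 3}
cfg['c'] = 8+5 = 13 → {'c': 13, 'z': 0, 'n': 3}
cfg['z'] = cfg['c']+3 = 16 → {'c': 13, 'z': 16, 'n': 3}
cfg['w'] = cfg['n']+3 = 6 → {'c': 13, 'z': 16, 'n': 3, 'w': 6}
cfg['w'] = 6+4 = 10 → {'c': 13, 'z': 16, 'n': 3, 'w': 10}
cfg['c']+cfg['z'] = 13+16 = 29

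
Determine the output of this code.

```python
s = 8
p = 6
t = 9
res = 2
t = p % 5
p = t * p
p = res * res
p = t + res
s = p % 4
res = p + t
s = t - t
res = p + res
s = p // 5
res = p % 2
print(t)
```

1

t = 6%5 = 1
p = 1*6 = 6
p = 2*2 = 4
p = 1+2 = 3
s = 3%4 = 3
res = 3+1 = 4
s = 1-1 = 0
res = 3+4 = 7
s = 3//5 = 0
res = 3%2 = 1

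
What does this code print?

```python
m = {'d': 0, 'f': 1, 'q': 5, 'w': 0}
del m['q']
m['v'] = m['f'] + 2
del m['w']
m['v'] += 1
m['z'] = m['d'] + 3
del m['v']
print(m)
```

{'d': 0, 'f': 1, 'z': 3}

del 'q' → {'d': 0, 'f': 1, 'w': 0}
m['v'] = m['f']+2 = 3 → {'d': 0, 'f': 1, 'w': 0, 'v': 3}
del 'w' → {'d': 0, 'f': 1, 'v': 3}
m['v'] = 3+1 = 4 → {'d': 0, 'f': 1, 'v': 4}
m['z'] = m['d']+3 = 3 → {'d': 0, 'f': 1, 'v': 4, 'z': 3}
del 'v' → {'d': 0, 'f': 1, 'z': 3}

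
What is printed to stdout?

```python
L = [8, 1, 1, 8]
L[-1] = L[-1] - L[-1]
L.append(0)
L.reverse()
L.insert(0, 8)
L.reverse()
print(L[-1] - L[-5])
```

7

L[-1] = L[-1]-L[-1] = 8-8 = 0 → [8, 1, 1, 0]
append 0 → [8, 1, 1, 0, 0]
reverse → [0, 0, 1, 1, 8]
insert 8 at 0 → [8, 0, 0, 1, 1, 8]
reverse → [8, 1, 1, 0, 0, 8]
L[-1]-L[-5] = 8-1 = 7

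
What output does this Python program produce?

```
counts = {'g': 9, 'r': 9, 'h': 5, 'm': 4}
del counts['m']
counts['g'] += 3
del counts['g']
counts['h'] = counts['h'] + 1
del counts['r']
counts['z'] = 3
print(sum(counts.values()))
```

del 'm' → {'g': 9, 'r': 9, 'h': 5}
counts['g'] = 9+3 = 12 → {'g': 12, 'r': 9, 'h': 5}
del 'g' → {'r': 9, 'h': 5}
counts['h'] = counts['h']+1 = 6 → {'r': 9, 'h': 6}
del 'r' → {'h': 6}
counts['z'] = 3 → {'h': 6, 'z': 3}
sum of values = 9

9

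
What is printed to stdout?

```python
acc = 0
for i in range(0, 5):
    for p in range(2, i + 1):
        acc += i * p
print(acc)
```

55

i=2,p=2: acc = 0+4 = 4
i=3,p=2: acc = 4+6 = 10
i=3,p=3: acc = 10+9 = 19
i=4,p=2: acc = 19+8 = 27
i=4,p=3: acc = 27+12 = 39
i=4,p=4: acc = 39+16 = 55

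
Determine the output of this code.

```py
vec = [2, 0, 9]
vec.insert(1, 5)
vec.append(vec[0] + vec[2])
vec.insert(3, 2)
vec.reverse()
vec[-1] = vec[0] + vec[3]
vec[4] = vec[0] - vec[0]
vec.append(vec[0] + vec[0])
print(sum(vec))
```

insert 5 at 1 → [2, 5, 0, 9]
append vec[0]+vec[2] = 2+0 = 2 → [2, 5, 0, 9, 2]
insert 2 at 3 → [2, 5, 0, 2, 9, 2]
reverse → [2, 9, 2, 0, 5, 2]
vec[-1] = vec[0]+vec[3] = 2+0 = 2 → [2, 9, 2, 0, 5, 2]
vec[4] = vec[0]-vec[0] = 2-2 = 0 → [2, 9, 2, 0, 0, 2]
append vec[0]+vec[0] = 2+2 = 4 → [2, 9, 2, 0, 0, 2, 4]
sum = 19

19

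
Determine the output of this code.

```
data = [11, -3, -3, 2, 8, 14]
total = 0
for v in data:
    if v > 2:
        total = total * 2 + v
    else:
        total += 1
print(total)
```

v=11: >2, total = 0*2+11 = 11
v=-3: not >2, total = 11+1 = 12
v=-3: not >2, total = 12+1 = 13
v=2: not >2, total = 13+1 = 14
v=8: >2, total = 14*2+8 = 36
v=14: >2, total = 36*2+14 = 86

86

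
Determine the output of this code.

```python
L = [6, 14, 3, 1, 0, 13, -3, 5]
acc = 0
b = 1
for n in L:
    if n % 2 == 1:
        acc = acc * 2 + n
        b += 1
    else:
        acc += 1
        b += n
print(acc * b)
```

n=6: not odd, acc = 0+1 = 1; b=7
n=14: not odd, acc = 1+1 = 2; b=21
n=3: odd, acc = 2*2+3 = 7; b=22
n=1: odd, acc = 7*2+1 = 15; b=23
n=0: not odd, acc = 15+1 = 16; b=23
n=13: odd, acc = 16*2+13 = 45; b=24
n=-3: odd, acc = 45*2+(-3) = 87; b=25
n=5: odd, acc = 87*2+5 = 179; b=26
acc*b = 179*26 = 4654

4654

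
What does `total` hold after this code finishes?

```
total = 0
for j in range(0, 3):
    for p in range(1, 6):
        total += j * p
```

45

j=0,p=1: total = 0+0 = 0
j=0,p=2: total = 0+0 = 0
j=0,p=3: total = 0+0 = 0
j=0,p=4: total = 0+0 = 0
j=0,p=5: total = 0+0 = 0
j=1,p=1: total = 0+1 = 1
j=1,p=2: total = 1+2 = 3
j=1,p=3: total = 3+3 = 6
j=1,p=4: total = 6+4 = 10
j=1,p=5: total = 10+5 = 15
j=2,p=1: total = 15+2 = 17
j=2,p=2: total = 17+4 = 21
j=2,p=3: total = 21+6 = 27
j=2,p=4: total = 27+8 = 35
j=2,p=5: total = 35+10 = 45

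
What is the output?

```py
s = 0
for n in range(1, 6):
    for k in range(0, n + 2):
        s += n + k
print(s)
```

n=1,k=0: s = 0+1 = 1
n=1,k=1: s = 1+2 = 3
n=1,k=2: s = 3+3 = 6
n=2,k=0: s = 6+2 = 8
n=2,k=1: s = 8+3 = 11
n=2,k=2: s = 11+4 = 15
n=2,k=3: s = 15+5 = 20
n=3,k=0: s = 20+3 = 23
n=3,k=1: s = 23+4 = 27
n=3,k=2: s = 27+5 = 32
n=3,k=3: s = 32+6 = 38
n=3,k=4: s = 38+7 = 45
n=4,k=0: s = 45+4 = 49
n=4,k=1: s = 49+5 = 54
n=4,k=2: s = 54+6 = 60
n=4,k=3: s = 60+7 = 67
n=4,k=4: s = 67+8 = 75
n=4,k=5: s = 75+9 = 84
n=5,k=0: s = 84+5 = 89
n=5,k=1: s = 89+6 = 95
n=5,k=2: s = 95+7 = 102
n=5,k=3: s = 102+8 = 110
n=5,k=4: s = 110+9 = 119
n=5,k=5: s = 119+10 = 129
n=5,k=6: s = 129+11 = 140

140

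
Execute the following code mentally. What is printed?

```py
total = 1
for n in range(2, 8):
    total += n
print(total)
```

28

n=2: total = 1+2 = 3
n=3: total = 3+3 = 6
n=4: total = 6+4 = 10
n=5: total = 10+5 = 15
n=6: total = 15+6 = 21
n=7: total = 21+7 = 28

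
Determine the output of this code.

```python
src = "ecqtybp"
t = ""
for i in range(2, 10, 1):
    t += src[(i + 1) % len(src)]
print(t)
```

i=2: add src[3]='t' → 't'
i=3: add src[4]='y' → 'ty'
i=4: add src[5]='b' → 'tyb'
i=5: add src[6]='p' → 'tybp'
i=6: add src[0]='e' → 'tybpe'
i=7: add src[1]='c' → 'tybpec'
i=8: add src[2]='q' → 'tybpecq'
i=9: add src[3]='t' → 'tybpecqt'

tybpecqt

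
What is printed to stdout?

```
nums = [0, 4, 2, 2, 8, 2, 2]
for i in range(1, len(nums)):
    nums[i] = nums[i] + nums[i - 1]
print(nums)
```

i=1: nums[1] = 4+0 = 4 → [0, 4, 2, 2, 8, 2, 2]
i=2: nums[2] = 2+4 = 6 → [0, 4, 6, 2, 8, 2, 2]
i=3: nums[3] = 2+6 = 8 → [0, 4, 6, 8, 8, 2, 2]
i=4: nums[4] = 8+8 = 16 → [0, 4, 6, 8, 16, 2, 2]
i=5: nums[5] = 2+16 = 18 → [0, 4, 6, 8, 16, 18, 2]
i=6: nums[6] = 2+18 = 20 → [0, 4, 6, 8, 16, 18, 20]

[0, 4, 6, 8, 16, 18, 20]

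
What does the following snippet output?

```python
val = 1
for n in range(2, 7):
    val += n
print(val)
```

n=2: val = 1+2 = 3
n=3: val = 3+3 = 6
n=4: val = 6+4 = 10
n=5: val = 10+5 = 15
n=6: val = 15+6 = 21

21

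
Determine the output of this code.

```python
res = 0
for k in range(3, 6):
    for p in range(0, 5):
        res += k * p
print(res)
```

120

k=3,p=0: res = 0+0 = 0
k=3,p=1: res = 0+3 = 3
k=3,p=2: res = 3+6 = 9
k=3,p=3: res = 9+9 = 18
k=3,p=4: res = 18+12 = 30
k=4,p=0: res = 30+0 = 30
k=4,p=1: res = 30+4 = 34
k=4,p=2: res = 34+8 = 42
k=4,p=3: res = 42+12 = 54
k=4,p=4: res = 54+16 = 70
k=5,p=0: res = 70+0 = 70
k=5,p=1: res = 70+5 = 75
k=5,p=2: res = 75+10 = 85
k=5,p=3: res = 85+15 = 100
k=5,p=4: res = 100+20 = 120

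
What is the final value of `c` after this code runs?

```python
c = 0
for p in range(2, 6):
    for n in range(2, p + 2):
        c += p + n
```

p=2,n=2: c = 0+4 = 4
p=2,n=3: c = 4+5 = 9
p=3,n=2: c = 9+5 = 14
p=3,n=3: c = 14+6 = 20
p=3,n=4: c = 20+7 = 27
p=4,n=2: c = 27+6 = 33
p=4,n=3: c = 33+7 = 40
p=4,n=4: c = 40+8 = 48
p=4,n=5: c = 48+9 = 57
p=5,n=2: c = 57+7 = 64
p=5,n=3: c = 64+8 = 72
p=5,n=4: c = 72+9 = 81
p=5,n=5: c = 81+10 = 91
p=5,n=6: c = 91+11 = 102

102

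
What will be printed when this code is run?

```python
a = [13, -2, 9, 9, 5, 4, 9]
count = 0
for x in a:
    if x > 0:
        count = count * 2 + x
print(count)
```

669

x=13: >0, count = 0*2+13 = 13
x=-2: not >0
x=9: >0, count = 13*2+9 = 35
x=9: >0, count = 35*2+9 = 79
x=5: >0, count = 79*2+5 = 163
x=4: >0, count = 163*2+4 = 330
x=9: >0, count = 330*2+9 = 669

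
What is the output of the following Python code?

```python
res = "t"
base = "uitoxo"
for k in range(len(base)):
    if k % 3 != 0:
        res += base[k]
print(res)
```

k=0: skip
k=1: add 'i' → 'ti'
k=2: add 't' → 'tit'
k=3: skip
k=4: add 'x' → 'titx'
k=5: add 'o' → 'titxo'

titxo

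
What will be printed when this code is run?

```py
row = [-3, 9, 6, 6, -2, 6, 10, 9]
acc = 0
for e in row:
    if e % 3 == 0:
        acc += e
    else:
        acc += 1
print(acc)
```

e=-3: %3==0, acc = 0+(-3) = -3
e=9: %3==0, acc = (-3)+9 = 6
e=6: %3==0, acc = 6+6 = 12
e=6: %3==0, acc = 12+6 = 18
e=-2: not %3==0, acc = 18+1 = 19
e=6: %3==0, acc = 19+6 = 25
e=10: not %3==0, acc = 25+1 = 26
e=9: %3==0, acc = 26+9 = 35

35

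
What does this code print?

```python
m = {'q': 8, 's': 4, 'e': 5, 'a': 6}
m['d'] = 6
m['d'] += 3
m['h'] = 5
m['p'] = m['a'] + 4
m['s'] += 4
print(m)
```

m['d'] = 6 → {'q': 8, 's': 4, 'e': 5, 'a': 6, 'd': 6}
m['d'] = 6+3 = 9 → {'q': 8, 's': 4, 'e': 5, 'a': 6, 'd': 9}
m['h'] = 5 → {'q': 8, 's': 4, 'e': 5, 'a': 6, 'd': 9, 'h': 5}
m['p'] = m['a']+4 = 10 → {'q': 8, 's': 4, 'e': 5, 'a': 6, 'd': 9, 'h': 5, 'p': 10}
m['s'] = 4+4 = 8 → {'q': 8, 's': 8, 'e': 5, 'a': 6, 'd': 9, 'h': 5, 'p': 10}

{'q': 8, 's': 8, 'e': 5, 'a': 6, 'd': 9, 'h': 5, 'p': 10}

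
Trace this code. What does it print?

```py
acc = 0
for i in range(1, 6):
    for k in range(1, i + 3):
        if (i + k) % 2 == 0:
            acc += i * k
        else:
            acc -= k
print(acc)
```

i=1,k=1: even sum, acc = 0+1 = 1
i=1,k=2: odd sum, acc = 1-2 = -1
i=1,k=3: even sum, acc = (-1)+3 = 2
i=2,k=1: odd sum, acc = 2-1 = 1
i=2,k=2: even sum, acc = 1+4 = 5
i=2,k=3: odd sum, acc = 5-3 = 2
i=2,k=4: even sum, acc = 2+8 = 10
i=3,k=1: even sum, acc = 10+3 = 13
i=3,k=2: odd sum, acc = 13-2 = 11
i=3,k=3: even sum, acc = 11+9 = 20
i=3,k=4: odd sum, acc = 20-4 = 16
i=3,k=5: even sum, acc = 16+15 = 31
i=4,k=1: odd sum, acc = 31-1 = 30
i=4,k=2: even sum, acc = 30+8 = 38
i=4,k=3: odd sum, acc = 38-3 = 35
i=4,k=4: even sum, acc = 35+16 = 51
i=4,k=5: odd sum, acc = 51-5 = 46
i=4,k=6: even sum, acc = 46+24 = 70
i=5,k=1: even sum, acc = 70+5 = 75
i=5,k=2: odd sum, acc = 75-2 = 73
i=5,k=3: even sum, acc = 73+15 = 88
i=5,k=4: odd sum, acc = 88-4 = 84
i=5,k=5: even sum, acc = 84+25 = 109
i=5,k=6: odd sum, acc = 109-6 = 103
i=5,k=7: even sum, acc = 103+35 = 138

138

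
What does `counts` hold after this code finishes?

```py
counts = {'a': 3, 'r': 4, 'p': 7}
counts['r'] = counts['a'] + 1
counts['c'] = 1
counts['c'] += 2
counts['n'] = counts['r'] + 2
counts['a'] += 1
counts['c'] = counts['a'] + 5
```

counts['r'] = counts['a']+1 = 4 → {'a': 3, 'r': 4, 'p': 7}
counts['c'] = 1 → {'a': 3, 'r': 4, 'p': 7, 'c': 1}
counts['c'] = 1+2 = 3 → {'a': 3, 'r': 4, 'p': 7, 'c': 3}
counts['n'] = counts['r']+2 = 6 → {'a': 3, 'r': 4, 'p': 7, 'c': 3, 'n': 6}
counts['a'] = 3+1 = 4 → {'a': 4, 'r': 4, 'p': 7, 'c': 3, 'n': 6}
counts['c'] = counts['a']+5 = 9 → {'a': 4, 'r': 4, 'p': 7, 'c': 9, 'n': 6}

{'a': 4, 'r': 4, 'p': 7, 'c': 9, 'n': 6}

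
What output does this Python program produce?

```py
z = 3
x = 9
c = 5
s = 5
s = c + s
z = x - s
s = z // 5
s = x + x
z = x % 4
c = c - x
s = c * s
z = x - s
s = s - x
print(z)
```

81

s = 5+5 = 10
z = 9-10 = -1
s = (-1)//5 = -1
s = 9+9 = 18
z = 9%4 = 1
c = 5-9 = -4
s = (-4)*18 = -72
z = 9-(-72) = 81
s = (-72)-9 = -81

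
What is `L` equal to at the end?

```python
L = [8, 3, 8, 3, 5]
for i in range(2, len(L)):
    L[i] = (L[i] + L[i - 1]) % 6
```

[8, 3, 5, 2, 1]

i=2: L[2] = (8+3)%6 = 5 → [8, 3, 5, 3, 5]
i=3: L[3] = (3+5)%6 = 2 → [8, 3, 5, 2, 5]
i=4: L[4] = (5+2)%6 = 1 → [8, 3, 5, 2, 1]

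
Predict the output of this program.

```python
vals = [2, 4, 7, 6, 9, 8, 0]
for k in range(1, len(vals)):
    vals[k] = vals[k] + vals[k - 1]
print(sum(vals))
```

k=1: vals[1] = 4+2 = 6 → [2, 6, 7, 6, 9, 8, 0]
k=2: vals[2] = 7+6 = 13 → [2, 6, 13, 6, 9, 8, 0]
k=3: vals[3] = 6+13 = 19 → [2, 6, 13, 19, 9, 8, 0]
k=4: vals[4] = 9+19 = 28 → [2, 6, 13, 19, 28, 8, 0]
k=5: vals[5] = 8+28 = 36 → [2, 6, 13, 19, 28, 36, 0]
k=6: vals[6] = 0+36 = 36 → [2, 6, 13, 19, 28, 36, 36]
sum = 140

140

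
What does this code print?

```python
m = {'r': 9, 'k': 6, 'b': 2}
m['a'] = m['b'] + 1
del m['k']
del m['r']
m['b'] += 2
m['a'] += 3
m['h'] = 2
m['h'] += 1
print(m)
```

{'b': 4, 'a': 6, 'h': 3}

m['a'] = m['b']+1 = 3 → {'r': 9, 'k': 6, 'b': 2, 'a': 3}
del 'k' → {'r': 9, 'b': 2, 'a': 3}
del 'r' → {'b': 2, 'a': 3}
m['b'] = 2+2 = 4 → {'b': 4, 'a': 3}
m['a'] = 3+3 = 6 → {'b': 4, 'a': 6}
m['h'] = 2 → {'b': 4, 'a': 6, 'h': 2}
m['h'] = 2+1 = 3 → {'b': 4, 'a': 6, 'h': 3}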